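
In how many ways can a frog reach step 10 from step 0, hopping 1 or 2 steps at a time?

Condition on the final move: it is a 1-step (f(n-1) ways to get there) or a 2-step (f(n-2) ways), so f(n) = f(n-1) + f(n-2), with f(1)=1, f(2)=2.
Computing successive values: f(1)=1, f(2)=2, f(3)=3, f(4)=5, f(5)=8, f(6)=13, f(7)=21, f(8)=34, f(9)=55, f(10)=89.

Final answer: 89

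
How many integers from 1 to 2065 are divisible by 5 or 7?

Multiples of 5: 413. Multiples of 7: 295. Of both (lcm=35): 59.
By inclusion-exclusion: 413 + 295 - 59.

Final answer: 649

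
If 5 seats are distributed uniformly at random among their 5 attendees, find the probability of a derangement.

Use the recurrence D(n) = (n-1)(D(n-1) + D(n-2)) with D(0)=1, D(1)=0.
Building up: D(2)=1, D(3)=2, D(4)=9, D(5)=44.
Total arrangements: 5! = 120.
Probability = D(5)/5! = 11/30.

Final answer: D(5)/5! = 44/120 = 0.366667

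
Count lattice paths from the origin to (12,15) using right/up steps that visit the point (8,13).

Paths (0,0)->(8,13): C(21,13) = 203490.
Paths (8,13)->(12,15): C(6,2) = 15.
By multiplication principle: 203490 x 15.

Final answer: 3052350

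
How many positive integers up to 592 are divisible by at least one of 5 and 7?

Multiples of 5: 118. Multiples of 7: 84. Of both (lcm=35): 16.
By inclusion-exclusion: 118 + 84 - 16.

Final answer: 186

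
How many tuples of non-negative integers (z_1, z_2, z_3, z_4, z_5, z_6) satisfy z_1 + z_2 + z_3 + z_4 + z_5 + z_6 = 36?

Stars and bars with 36 stars and 5 bars:
C(36+6-1, 6-1) = C(41,5).

Final answer: C(41,5) = 749398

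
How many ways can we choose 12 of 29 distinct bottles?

C(29,12) = 29!/(12! x 17!).

Final answer: \binom{29}{12} = 51895935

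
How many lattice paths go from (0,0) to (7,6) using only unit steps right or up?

Each path has 7 right steps and 6 up steps in some order (13 steps total).
Choose which 6 of the 13 steps are up: C(13,6).

Final answer: C(13,6) = 1716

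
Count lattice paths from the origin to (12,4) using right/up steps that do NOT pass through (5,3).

Total paths to (12,4): C(16,4) = 1820.
Paths through (5,3): C(8,3) x C(8,1) = 448.
Avoiding (5,3): 1820 - 448.

Final answer: 1372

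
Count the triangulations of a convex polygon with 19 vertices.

This is counted by the nth Catalan number C_n. Here n = 19 - 2 = 17.
C_n = C(2n,n)/(n+1), so C_{17} = C(34,17)/18 = 2333606220/18.

Final answer: C_{17} = 129644790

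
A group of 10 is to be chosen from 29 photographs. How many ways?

C(29,10) = 29!/(10! x 19!).

Final answer: \binom{29}{10} = 20030010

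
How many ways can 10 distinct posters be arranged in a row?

The number of ways to arrange 10 distinct objects is 10!.

Final answer: 10! = 3628800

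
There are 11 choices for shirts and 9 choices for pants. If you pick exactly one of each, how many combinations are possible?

By the multiplication principle: 11 x 9.

Final answer: 99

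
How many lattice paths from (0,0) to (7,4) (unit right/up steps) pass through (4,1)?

Paths (0,0)->(4,1): C(5,1) = 5.
Paths (4,1)->(7,4): C(6,3) = 20.
By multiplication principle: 5 x 20.

Final answer: 100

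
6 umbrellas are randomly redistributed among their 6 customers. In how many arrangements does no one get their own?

Use the recurrence D(n) = (n-1)(D(n-1) + D(n-2)) with D(0)=1, D(1)=0.
D(2) = 1 x (0 + 1) = 1
D(3) = 2 x (1 + 0) = 2
D(4) = 3 x (2 + 1) = 9
D(5) = 4 x (9 + 2) = 44
D(6) = 5 x (D(5) + D(4)) = 5 x (44 + 9)

Final answer: D(6) = 265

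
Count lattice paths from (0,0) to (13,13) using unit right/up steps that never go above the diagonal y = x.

Total monotonic paths to (13,13): C(26,13) = 10400600.
By the reflection principle, paths that go above the diagonal number C(26,14) = 9657700.
Valid Dyck paths: 10400600 - 9657700.
(Equivalently, C_{13} = C(26,13)/14 = 10400600/14.)

Final answer: C_{13} = 742900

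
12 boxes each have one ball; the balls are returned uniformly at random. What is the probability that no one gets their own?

D(n) = (n-1)(D(n-1) + D(n-2)), D(0)=1, D(1)=0.
Building up: D(2)=1, D(3)=2, D(4)=9, D(5)=44, D(6)=265, D(7)=1854, D(8)=14833, D(9)=133496, D(10)=1334961, D(11)=14684570, D(12)=176214841.
Total arrangements: 12! = 479001600.
Probability = D(12)/12! = 16019531/43545600.

Final answer: D(12)/12! = 176214841/479001600 = 0.367879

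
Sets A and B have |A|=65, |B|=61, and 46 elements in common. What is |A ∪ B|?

|A union B| = |A| + |B| - |A intersect B| = 65 + 61 - 46.

Final answer: 80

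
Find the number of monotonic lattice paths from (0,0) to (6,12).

Each path has 6 right steps and 12 up steps in some order (18 steps total).
Choose which 12 of the 18 steps are up: C(18,12).

Final answer: C(18,12) = 18564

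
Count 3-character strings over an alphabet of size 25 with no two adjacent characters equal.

First character: 25 choices. Each subsequent: 24 choices (must differ from the previous one).
Total: 25 x 24^2.

Final answer: 25 x 24^{2} = 14400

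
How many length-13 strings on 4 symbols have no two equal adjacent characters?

First character: 4 choices. Each subsequent: 3 choices (must differ from the previous one).
Total: 4 x 3^12.

Final answer: 4 x 3^{12} = 2125764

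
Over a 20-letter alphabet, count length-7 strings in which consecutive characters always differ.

First character: 20 choices. Each subsequent: 19 choices (must differ from the previous one).
Total: 20 x 19^6.

Final answer: 20 x 19^{6} = 940917620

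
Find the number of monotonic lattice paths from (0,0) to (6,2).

Each path has 6 right steps and 2 up steps in some order (8 steps total).
Choose which 2 of the 8 steps are up: C(8,2).

Final answer: C(8,2) = 28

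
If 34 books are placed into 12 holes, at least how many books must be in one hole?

By the pigeonhole principle: ceiling(34/12).

Final answer: 3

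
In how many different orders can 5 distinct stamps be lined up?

The number of ways to arrange 5 distinct objects is 5!.

Final answer: 5! = 120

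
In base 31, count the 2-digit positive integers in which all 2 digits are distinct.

The leading digit has 30 choices (anything but zero); the next has 30 (anything but the first), then 29, and so on, one fewer each time.
Total: 30 x 30.

Final answer: 900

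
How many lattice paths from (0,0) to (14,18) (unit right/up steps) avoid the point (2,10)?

Total paths to (14,18): C(32,18) = 471435600.
Paths through (2,10): C(12,10) x C(20,8) = 8314020.
Avoiding (2,10): 471435600 - 8314020.

Final answer: 463121580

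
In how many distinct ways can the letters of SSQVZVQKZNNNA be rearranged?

Letters (A:1, K:1, N:3, Q:2, S:2, V:2, Z:2). Total letters: 13.
Permutations = 13!/(3! x 2! x 2! x 2! x 2!).

Final answer: 64864800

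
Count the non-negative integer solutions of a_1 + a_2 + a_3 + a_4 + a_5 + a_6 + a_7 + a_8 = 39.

Stars and bars with 39 stars and 7 bars:
C(39+8-1, 8-1) = C(46,7).

Final answer: C(46,7) = 53524680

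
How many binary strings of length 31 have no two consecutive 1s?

Let a(n) count valid strings. If the last bit is 0 the prefix is any valid string of length n-1; if it is 1 the string must end in 01 with a valid prefix of length n-2. So a(n) = a(n-1) + a(n-2), a(1)=2, a(2)=3.
Computing successive values: a(1)=2, a(2)=3, a(3)=5, a(4)=8, a(5)=13, a(6)=21, a(7)=34, a(8)=55, a(9)=89, a(10)=144, a(11)=233, a(12)=377, a(13)=610, a(14)=987, a(15)=1597, a(16)=2584, a(17)=4181, a(18)=6765, a(19)=10946, a(20)=17711, a(21)=28657, a(22)=46368, a(23)=75025, a(24)=121393, a(25)=196418, a(26)=317811, a(27)=514229, a(28)=832040, a(29)=1346269, a(30)=2178309, a(31)=3524578.

Final answer: 3524578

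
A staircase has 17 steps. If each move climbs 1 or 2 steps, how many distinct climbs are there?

Condition on the final move: it is a 1-step (f(n-1) ways to get there) or a 2-step (f(n-2) ways), so f(n) = f(n-1) + f(n-2), with f(1)=1, f(2)=2.
Iterating the recurrence: f(1)=1, f(2)=2, f(3)=3, f(4)=5, f(5)=8, f(6)=13, f(7)=21, f(8)=34, f(9)=55, f(10)=89, f(11)=144, f(12)=233, f(13)=377, f(14)=610, f(15)=987, f(16)=1597, f(17)=2584.

Final answer: 2584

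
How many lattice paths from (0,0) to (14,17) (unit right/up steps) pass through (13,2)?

Paths (0,0)->(13,2): C(15,2) = 105.
Paths (13,2)->(14,17): C(16,15) = 16.
By multiplication principle: 105 x 16.

Final answer: 1680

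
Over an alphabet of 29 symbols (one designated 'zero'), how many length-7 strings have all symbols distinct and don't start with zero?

First digit: 28 (nonzero). Second: 28 (not first). Third: 27, etc.
Total: 28 x 28 x 27 x 26 x 25 x 24 x 23.

Final answer: 7595078400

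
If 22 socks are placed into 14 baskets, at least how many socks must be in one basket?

By the pigeonhole principle: ceiling(22/14).

Final answer: 2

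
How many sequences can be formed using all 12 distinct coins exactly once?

The number of ways to arrange 12 distinct objects is 12!.

Final answer: 12! = 479001600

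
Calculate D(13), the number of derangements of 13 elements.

Use the recurrence D(n) = (n-1)(D(n-1) + D(n-2)) with D(0)=1, D(1)=0.
Building up: D(2)=1, D(3)=2, D(4)=9, D(5)=44, D(6)=265, D(7)=1854, D(8)=14833, D(9)=133496, D(10)=1334961, D(11)=14684570, D(12)=176214841.
D(13) = 12 x (D(12) + D(11)) = 12 x (176214841 + 14684570).

Final answer: D(13) = 2290792932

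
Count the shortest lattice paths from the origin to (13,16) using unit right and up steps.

Each path has 13 right steps and 16 up steps in some order (29 steps total).
Choose which 16 of the 29 steps are up: C(29,16).

Final answer: C(29,16) = 67863915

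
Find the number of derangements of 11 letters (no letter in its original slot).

Use the recurrence D(n) = (n-1)(D(n-1) + D(n-2)) with D(0)=1, D(1)=0.
D(2) = 1 x (0 + 1) = 1
D(3) = 2 x (1 + 0) = 2
D(4) = 3 x (2 + 1) = 9
D(5) = 4 x (9 + 2) = 44
D(6) = 5 x (44 + 9) = 265
D(7) = 6 x (265 + 44) = 1854
D(8) = 7 x (1854 + 265) = 14833
D(9) = 8 x (14833 + 1854) = 133496
D(10) = 9 x (133496 + 14833) = 1334961
D(11) = 10 x (D(10) + D(9)) = 10 x (1334961 + 133496)

Final answer: D(11) = 14684570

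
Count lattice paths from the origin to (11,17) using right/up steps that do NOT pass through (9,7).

Total paths to (11,17): C(28,17) = 21474180.
Paths through (9,7): C(16,7) x C(12,10) = 755040.
Avoiding (9,7): 21474180 - 755040.

Final answer: 20719140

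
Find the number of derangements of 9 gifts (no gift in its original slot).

D(n) = (n-1)(D(n-1) + D(n-2)), D(0)=1, D(1)=0.
D(2) = 1 x (0 + 1) = 1
D(3) = 2 x (1 + 0) = 2
D(4) = 3 x (2 + 1) = 9
D(5) = 4 x (9 + 2) = 44
D(6) = 5 x (44 + 9) = 265
D(7) = 6 x (265 + 44) = 1854
D(8) = 7 x (1854 + 265) = 14833
D(9) = 8 x (D(8) + D(7)) = 8 x (14833 + 1854)

Final answer: D(9) = 133496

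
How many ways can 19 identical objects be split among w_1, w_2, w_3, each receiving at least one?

Substitute w'_i = w_i - 1 (so w'_i >= 0). Then sum w'_i = 19 - 3 = 16.
Stars and bars: C(16+3-1, 3-1) = C(18,2).

Final answer: C(18,2) = 153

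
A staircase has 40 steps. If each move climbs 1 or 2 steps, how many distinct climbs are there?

Let f(n) be the number of climbs. Removing the last move (1 or 2 steps) gives f(n) = f(n-1) + f(n-2); base cases f(1)=1, f(2)=2.
Iterating the recurrence: f(1)=1, f(2)=2, f(3)=3, f(4)=5, f(5)=8, f(6)=13, f(7)=21, f(8)=34, f(9)=55, f(10)=89, f(11)=144, f(12)=233, f(13)=377, f(14)=610, f(15)=987, f(16)=1597, f(17)=2584, f(18)=4181, f(19)=6765, f(20)=10946, f(21)=17711, f(22)=28657, f(23)=46368, f(24)=75025, f(25)=121393, f(26)=196418, f(27)=317811, f(28)=514229, f(29)=832040, f(30)=1346269, f(31)=2178309, f(32)=3524578, f(33)=5702887, f(34)=9227465, f(35)=14930352, f(36)=24157817, f(37)=39088169, f(38)=63245986, f(39)=102334155, f(40)=165580141.

Final answer: 165580141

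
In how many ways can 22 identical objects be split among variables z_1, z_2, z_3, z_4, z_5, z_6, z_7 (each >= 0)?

Stars and bars with 22 stars and 6 bars:
C(22+7-1, 7-1) = C(28,6).

Final answer: C(28,6) = 376740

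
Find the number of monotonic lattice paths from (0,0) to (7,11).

Each path has 7 right steps and 11 up steps in some order (18 steps total).
Choose which 11 of the 18 steps are up: C(18,11).

Final answer: C(18,11) = 31824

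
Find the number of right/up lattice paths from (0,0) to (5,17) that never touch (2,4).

Total paths to (5,17): C(22,17) = 26334.
Paths through (2,4): C(6,4) x C(16,13) = 8400.
Avoiding (2,4): 26334 - 8400.

Final answer: 17934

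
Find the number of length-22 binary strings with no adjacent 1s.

A valid string ends in 0 (append to any length-(n-1) valid string) or in 01 (append to any length-(n-2) valid string), so a(n) = a(n-1) + a(n-2) with a(1)=2, a(2)=3.
Iterating the recurrence: a(1)=2, a(2)=3, a(3)=5, a(4)=8, a(5)=13, a(6)=21, a(7)=34, a(8)=55, a(9)=89, a(10)=144, a(11)=233, a(12)=377, a(13)=610, a(14)=987, a(15)=1597, a(16)=2584, a(17)=4181, a(18)=6765, a(19)=10946, a(20)=17711, a(21)=28657, a(22)=46368.

Final answer: 46368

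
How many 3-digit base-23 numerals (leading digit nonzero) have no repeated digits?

First digit: 22 (nonzero). Second: 22 (not first). Third: 21, etc.
Total: 22 x 22 x 21.

Final answer: 10164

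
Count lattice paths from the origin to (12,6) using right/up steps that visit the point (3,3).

Paths (0,0)->(3,3): C(6,3) = 20.
Paths (3,3)->(12,6): C(12,3) = 220.
By multiplication principle: 20 x 220.

Final answer: 4400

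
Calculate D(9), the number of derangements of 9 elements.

D(n) = (n-1)(D(n-1) + D(n-2)), D(0)=1, D(1)=0.
D(2) = 1 x (0 + 1) = 1
D(3) = 2 x (1 + 0) = 2
D(4) = 3 x (2 + 1) = 9
D(5) = 4 x (9 + 2) = 44
D(6) = 5 x (44 + 9) = 265
D(7) = 6 x (265 + 44) = 1854
D(8) = 7 x (1854 + 265) = 14833
D(9) = 8 x (D(8) + D(7)) = 8 x (14833 + 1854)

Final answer: D(9) = 133496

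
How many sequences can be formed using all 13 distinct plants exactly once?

The number of ways to arrange 13 distinct objects is 13!.

Final answer: 13! = 6227020800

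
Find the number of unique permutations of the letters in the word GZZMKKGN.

Letters (G:2, K:2, M:1, N:1, Z:2). Total letters: 8.
Permutations = 8!/(2! x 2! x 2!).

Final answer: 5040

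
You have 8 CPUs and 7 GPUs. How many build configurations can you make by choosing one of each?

By the multiplication principle: 8 x 7.

Final answer: 56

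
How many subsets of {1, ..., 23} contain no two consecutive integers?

Condition on whether n belongs to the subset: if not, any valid subset of {1, ..., n-1} works (a(n-1)); if so, n-1 is excluded and the rest is a valid subset of {1, ..., n-2} (a(n-2)). Hence a(n) = a(n-1) + a(n-2), a(1)=2, a(2)=3.
Iterating the recurrence: a(1)=2, a(2)=3, a(3)=5, a(4)=8, a(5)=13, a(6)=21, a(7)=34, a(8)=55, a(9)=89, a(10)=144, a(11)=233, a(12)=377, a(13)=610, a(14)=987, a(15)=1597, a(16)=2584, a(17)=4181, a(18)=6765, a(19)=10946, a(20)=17711, a(21)=28657, a(22)=46368, a(23)=75025.

Final answer: 75025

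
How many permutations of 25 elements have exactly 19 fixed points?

Choose which 19 elements are fixed: C(25,19) = 177100.
Derange the remaining 6 using D(j) = (j-1)(D(j-1) + D(j-2)), D(0)=1, D(1)=0: D(2)=1, D(3)=2, D(4)=9, D(5)=44, D(6)=265.
Total: 177100 x 265.

Final answer: C(25,19) D(6) = 46931500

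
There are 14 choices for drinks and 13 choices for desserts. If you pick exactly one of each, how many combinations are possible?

By the multiplication principle: 14 x 13.

Final answer: 182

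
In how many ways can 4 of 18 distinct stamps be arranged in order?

P(18,4) = 18!/(18-4)! = 18!/14!.

Final answer: P(18,4) = 73440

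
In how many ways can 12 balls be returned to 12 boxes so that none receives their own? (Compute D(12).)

D(n) = (n-1)(D(n-1) + D(n-2)), D(0)=1, D(1)=0.
D(2) = 1 x (0 + 1) = 1
D(3) = 2 x (1 + 0) = 2
D(4) = 3 x (2 + 1) = 9
D(5) = 4 x (9 + 2) = 44
D(6) = 5 x (44 + 9) = 265
D(7) = 6 x (265 + 44) = 1854
D(8) = 7 x (1854 + 265) = 14833
D(9) = 8 x (14833 + 1854) = 133496
D(10) = 9 x (133496 + 14833) = 1334961
D(11) = 10 x (1334961 + 133496) = 14684570
D(12) = 11 x (D(11) + D(10)) = 11 x (14684570 + 1334961)

Final answer: D(12) = 176214841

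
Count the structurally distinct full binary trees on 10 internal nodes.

This is a standard Catalan-number count: the answer is C_n. Here n = 10.
C_n = (2n)!/(n!(n+1)!), so C_{10} = 20!/(10! x 11!) = C(20,10)/11 = 184756/11.

Final answer: C_{10} = 16796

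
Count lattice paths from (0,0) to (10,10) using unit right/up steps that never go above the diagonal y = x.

Total monotonic paths to (10,10): C(20,10) = 184756.
Paths that cross above y=x (reflection bijection): C(20,11) = 167960.
Valid Dyck paths: 184756 - 167960.
(This is the Catalan number C_{10}.)

Final answer: C_{10} = 16796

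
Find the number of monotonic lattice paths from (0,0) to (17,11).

Each path has 17 right steps and 11 up steps in some order (28 steps total).
Choose which 11 of the 28 steps are up: C(28,11).

Final answer: C(28,11) = 21474180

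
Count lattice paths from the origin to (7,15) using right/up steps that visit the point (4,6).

Paths (0,0)->(4,6): C(10,6) = 210.
Paths (4,6)->(7,15): C(12,9) = 220.
By multiplication principle: 210 x 220.

Final answer: 46200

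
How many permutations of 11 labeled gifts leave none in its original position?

Use the recurrence D(n) = (n-1)(D(n-1) + D(n-2)) with D(0)=1, D(1)=0.
D(2) = 1 x (0 + 1) = 1
D(3) = 2 x (1 + 0) = 2
D(4) = 3 x (2 + 1) = 9
D(5) = 4 x (9 + 2) = 44
D(6) = 5 x (44 + 9) = 265
D(7) = 6 x (265 + 44) = 1854
D(8) = 7 x (1854 + 265) = 14833
D(9) = 8 x (14833 + 1854) = 133496
D(10) = 9 x (133496 + 14833) = 1334961
D(11) = 10 x (D(10) + D(9)) = 10 x (1334961 + 133496)

Final answer: D(11) = 14684570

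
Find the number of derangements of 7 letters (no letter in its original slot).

Use the recurrence D(n) = (n-1)(D(n-1) + D(n-2)) with D(0)=1, D(1)=0.
D(2) = 1 x (0 + 1) = 1
D(3) = 2 x (1 + 0) = 2
D(4) = 3 x (2 + 1) = 9
D(5) = 4 x (9 + 2) = 44
D(6) = 5 x (44 + 9) = 265
D(7) = 6 x (D(6) + D(5)) = 6 x (265 + 44)

Final answer: D(7) = 1854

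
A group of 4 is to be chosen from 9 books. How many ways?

C(9,4) = 9!/(4! x (9-4)!).

Final answer: C(9,4) = 126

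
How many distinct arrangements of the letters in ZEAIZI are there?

Letters (A:1, E:1, I:2, Z:2). Total letters: 6.
Permutations = 6!/(2! x 2!).

Final answer: 180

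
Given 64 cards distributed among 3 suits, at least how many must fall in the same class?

By pigeonhole with 64 objects and 3 categories: ceiling(64/3).

Final answer: 22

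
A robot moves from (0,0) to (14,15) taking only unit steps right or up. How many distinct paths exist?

Each path has 14 right steps and 15 up steps in some order (29 steps total).
Choose which 15 of the 29 steps are up: C(29,15).

Final answer: C(29,15) = 77558760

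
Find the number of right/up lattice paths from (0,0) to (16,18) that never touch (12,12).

Total paths to (16,18): C(34,18) = 2203961430.
Paths through (12,12): C(24,12) x C(10,6) = 567872760.
Avoiding (12,12): 2203961430 - 567872760.

Final answer: 1636088670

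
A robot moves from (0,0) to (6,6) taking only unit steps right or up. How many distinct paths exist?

Each path has 6 right steps and 6 up steps in some order (12 steps total).
Choose which 6 of the 12 steps are up: C(12,6).

Final answer: C(12,6) = 924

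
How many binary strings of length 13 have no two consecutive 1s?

Let a(n) count valid strings. If the last bit is 0 the prefix is any valid string of length n-1; if it is 1 the string must end in 01 with a valid prefix of length n-2. So a(n) = a(n-1) + a(n-2), a(1)=2, a(2)=3.
Iterating the recurrence: a(1)=2, a(2)=3, a(3)=5, a(4)=8, a(5)=13, a(6)=21, a(7)=34, a(8)=55, a(9)=89, a(10)=144, a(11)=233, a(12)=377, a(13)=610.

Final answer: 610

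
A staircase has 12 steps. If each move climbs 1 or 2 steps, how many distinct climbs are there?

Let f(n) be the number of climbs. Removing the last move (1 or 2 steps) gives f(n) = f(n-1) + f(n-2); base cases f(1)=1, f(2)=2.
Iterating the recurrence: f(1)=1, f(2)=2, f(3)=3, f(4)=5, f(5)=8, f(6)=13, f(7)=21, f(8)=34, f(9)=55, f(10)=89, f(11)=144, f(12)=233.

Final answer: 233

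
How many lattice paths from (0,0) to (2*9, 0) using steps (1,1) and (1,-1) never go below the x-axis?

Total monotonic paths to (9,9): C(18,9) = 48620.
A path is bad iff it touches y = x + 1; reflecting its initial segment maps bad paths bijectively onto all paths to (8,10), of which there are C(18,10) = 43758.
Valid Dyck paths: 48620 - 43758.
(These counts are the Catalan numbers.)

Final answer: C_{9} = 4862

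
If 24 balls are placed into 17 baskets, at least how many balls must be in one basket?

By the pigeonhole principle: ceiling(24/17).

Final answer: 2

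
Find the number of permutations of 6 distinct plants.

The number of ways to arrange 6 distinct objects is 6!.

Final answer: 6! = 720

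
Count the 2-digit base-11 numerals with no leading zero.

These are the integers in [11^1, 11^2), so the count is 11^2 - 11^1 = 10 x 11^1.

Final answer: 110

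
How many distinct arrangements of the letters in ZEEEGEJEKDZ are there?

Letters (D:1, E:5, G:1, J:1, K:1, Z:2). Total letters: 11.
Permutations = 11!/(5! x 2!).

Final answer: 166320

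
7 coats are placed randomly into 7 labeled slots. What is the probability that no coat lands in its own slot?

Derangements satisfy D(n) = (n-1)(D(n-1) + D(n-2)), starting from D(0)=1, D(1)=0.
Building up: D(2)=1, D(3)=2, D(4)=9, D(5)=44, D(6)=265, D(7)=1854.
Total arrangements: 7! = 5040.
Probability = D(7)/7! = 103/280.

Final answer: D(7)/7! = 1854/5040 = 0.367857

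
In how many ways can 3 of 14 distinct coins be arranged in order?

P(14,3) = 14!/(14-3)! = 14!/11!.

Final answer: P(14,3) = 2184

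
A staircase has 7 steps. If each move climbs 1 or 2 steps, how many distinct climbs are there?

Let f(n) be the number of climbs. Removing the last move (1 or 2 steps) gives f(n) = f(n-1) + f(n-2); base cases f(1)=1, f(2)=2.
Computing successive values: f(1)=1, f(2)=2, f(3)=3, f(4)=5, f(5)=8, f(6)=13, f(7)=21.

Final answer: 21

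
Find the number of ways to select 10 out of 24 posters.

C(24,10) = 24!/(10! x 14!).

Final answer: \binom{24}{10} = 1961256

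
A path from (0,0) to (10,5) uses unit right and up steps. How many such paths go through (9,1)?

Paths (0,0)->(9,1): C(10,1) = 10.
Paths (9,1)->(10,5): C(5,4) = 5.
By multiplication principle: 10 x 5.

Final answer: 50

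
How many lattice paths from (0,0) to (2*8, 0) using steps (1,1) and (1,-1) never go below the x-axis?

Total monotonic paths to (8,8): C(16,8) = 12870.
Reflecting each bad path at its first crossing gives a bijection with paths to (7,9): C(16,9) = 11440.
Valid Dyck paths: 12870 - 11440.
(Equivalently, C_{8} = C(16,8)/9 = 12870/9.)

Final answer: C_{8} = 1430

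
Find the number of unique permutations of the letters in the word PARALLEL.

Letters (A:2, E:1, L:3, P:1, R:1). Total letters: 8.
Permutations = 8!/(3! x 2!).

Final answer: 3360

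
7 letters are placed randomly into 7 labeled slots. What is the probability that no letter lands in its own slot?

Derangements satisfy D(n) = (n-1)(D(n-1) + D(n-2)), starting from D(0)=1, D(1)=0.
Building up: D(2)=1, D(3)=2, D(4)=9, D(5)=44, D(6)=265, D(7)=1854.
Total arrangements: 7! = 5040.
Probability = D(7)/7! = 103/280.

Final answer: D(7)/7! = 1854/5040 = 0.367857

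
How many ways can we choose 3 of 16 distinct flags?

C(16,3) = 16!/(3! x 13!).

Final answer: \binom{16}{3} = 560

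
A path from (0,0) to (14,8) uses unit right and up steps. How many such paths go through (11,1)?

Paths (0,0)->(11,1): C(12,1) = 12.
Paths (11,1)->(14,8): C(10,7) = 120.
By multiplication principle: 12 x 120.

Final answer: 1440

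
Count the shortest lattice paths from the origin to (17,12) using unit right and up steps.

Each path has 17 right steps and 12 up steps in some order (29 steps total).
Choose which 12 of the 29 steps are up: C(29,12).

Final answer: C(29,12) = 51895935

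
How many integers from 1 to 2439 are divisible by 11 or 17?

Multiples of 11: 221. Multiples of 17: 143. Of both (lcm=187): 13.
By inclusion-exclusion: 221 + 143 - 13.

Final answer: 351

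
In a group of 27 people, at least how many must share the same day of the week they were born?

There are 7 possible values for day of the week they were born. With 27 people and 7 categories, by pigeonhole: ceiling(27/7).

Final answer: 4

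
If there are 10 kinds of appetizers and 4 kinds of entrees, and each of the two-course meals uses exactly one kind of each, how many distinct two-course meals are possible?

By the multiplication principle: 10 x 4.

Final answer: 40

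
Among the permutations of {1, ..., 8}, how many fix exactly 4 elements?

Choose which 4 elements are fixed: C(8,4) = 70.
Derange the remaining 4 using D(j) = (j-1)(D(j-1) + D(j-2)), D(0)=1, D(1)=0: D(2)=1, D(3)=2, D(4)=9.
Total: 70 x 9.

Final answer: C(8,4) D(4) = 630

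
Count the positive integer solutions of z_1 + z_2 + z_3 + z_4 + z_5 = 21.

Substitute z'_i = z_i - 1 (so z'_i >= 0). Then sum z'_i = 21 - 5 = 16.
Stars and bars: C(16+5-1, 5-1) = C(20,4).

Final answer: C(20,4) = 4845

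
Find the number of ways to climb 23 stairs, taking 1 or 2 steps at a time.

Condition on the final move: it is a 1-step (f(n-1) ways to get there) or a 2-step (f(n-2) ways), so f(n) = f(n-1) + f(n-2), with f(1)=1, f(2)=2.
Building up term by term: f(1)=1, f(2)=2, f(3)=3, f(4)=5, f(5)=8, f(6)=13, f(7)=21, f(8)=34, f(9)=55, f(10)=89, f(11)=144, f(12)=233, f(13)=377, f(14)=610, f(15)=987, f(16)=1597, f(17)=2584, f(18)=4181, f(19)=6765, f(20)=10946, f(21)=17711, f(22)=28657, f(23)=46368.

Final answer: 46368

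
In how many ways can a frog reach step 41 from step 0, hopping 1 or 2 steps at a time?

Let f(n) be the number of climbs. Removing the last move (1 or 2 steps) gives f(n) = f(n-1) + f(n-2); base cases f(1)=1, f(2)=2.
Computing successive values: f(1)=1, f(2)=2, f(3)=3, f(4)=5, f(5)=8, f(6)=13, f(7)=21, f(8)=34, f(9)=55, f(10)=89, f(11)=144, f(12)=233, f(13)=377, f(14)=610, f(15)=987, f(16)=1597, f(17)=2584, f(18)=4181, f(19)=6765, f(20)=10946, f(21)=17711, f(22)=28657, f(23)=46368, f(24)=75025, f(25)=121393, f(26)=196418, f(27)=317811, f(28)=514229, f(29)=832040, f(30)=1346269, f(31)=2178309, f(32)=3524578, f(33)=5702887, f(34)=9227465, f(35)=14930352, f(36)=24157817, f(37)=39088169, f(38)=63245986, f(39)=102334155, f(40)=165580141, f(41)=267914296.

Final answer: 267914296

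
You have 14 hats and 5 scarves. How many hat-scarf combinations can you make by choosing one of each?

By the multiplication principle: 14 x 5.

Final answer: 70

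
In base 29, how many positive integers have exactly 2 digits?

Leading digit: 28 options (nonzero). Other 1 digit(s): 29 options each.
Total: 28 x 29^1.

Final answer: 812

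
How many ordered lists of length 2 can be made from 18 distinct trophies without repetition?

P(18,2) = 18!/(18-2)! = 18!/16!.

Final answer: P(18,2) = 306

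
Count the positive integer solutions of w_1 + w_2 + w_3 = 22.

Substitute w'_i = w_i - 1 (so w'_i >= 0). Then sum w'_i = 22 - 3 = 19.
Stars and bars: C(19+3-1, 3-1) = C(21,2).

Final answer: C(21,2) = 210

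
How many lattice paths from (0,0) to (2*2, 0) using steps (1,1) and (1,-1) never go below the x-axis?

Total monotonic paths to (2,2): C(4,2) = 6.
Paths that cross above y=x (reflection bijection): C(4,3) = 4.
Valid Dyck paths: 6 - 4.
(This is the Catalan number C_{2}.)

Final answer: C_{2} = 2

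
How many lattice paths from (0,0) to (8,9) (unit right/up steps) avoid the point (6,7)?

Total paths to (8,9): C(17,9) = 24310.
Paths through (6,7): C(13,7) x C(4,2) = 10296.
Avoiding (6,7): 24310 - 10296.

Final answer: 14014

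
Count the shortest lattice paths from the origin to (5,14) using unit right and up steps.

Each path has 5 right steps and 14 up steps in some order (19 steps total).
Choose which 14 of the 19 steps are up: C(19,14).

Final answer: C(19,14) = 11628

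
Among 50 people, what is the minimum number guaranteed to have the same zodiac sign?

There are 12 possible values for zodiac sign. With 50 people and 12 categories, by pigeonhole: ceiling(50/12).

Final answer: 5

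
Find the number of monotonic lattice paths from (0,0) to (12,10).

Each path has 12 right steps and 10 up steps in some order (22 steps total).
Choose which 10 of the 22 steps are up: C(22,10).

Final answer: C(22,10) = 646646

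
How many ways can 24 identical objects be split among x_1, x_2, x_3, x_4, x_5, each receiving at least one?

Substitute x'_i = x_i - 1 (so x'_i >= 0). Then sum x'_i = 24 - 5 = 19.
Stars and bars: C(19+5-1, 5-1) = C(23,4).

Final answer: C(23,4) = 8855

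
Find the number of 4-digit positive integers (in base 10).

First digit: 9 choices (1-9). Each of the remaining 3 digits: 10 choices.
Total: 9 x 10^3.

Final answer: 9000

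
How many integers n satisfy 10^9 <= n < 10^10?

These are the integers in [10^9, 10^10), so the count is 10^10 - 10^9 = 9 x 10^9.

Final answer: 9000000000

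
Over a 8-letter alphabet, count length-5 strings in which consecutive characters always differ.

First character: 8 choices. Each subsequent: 7 choices (must differ from the previous one).
Total: 8 x 7^4.

Final answer: 8 x 7^{4} = 19208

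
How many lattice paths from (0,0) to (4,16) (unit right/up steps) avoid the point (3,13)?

Total paths to (4,16): C(20,16) = 4845.
Paths through (3,13): C(16,13) x C(4,3) = 2240.
Avoiding (3,13): 4845 - 2240.

Final answer: 2605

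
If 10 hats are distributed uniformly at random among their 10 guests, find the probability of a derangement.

Use the recurrence D(n) = (n-1)(D(n-1) + D(n-2)) with D(0)=1, D(1)=0.
Building up: D(2)=1, D(3)=2, D(4)=9, D(5)=44, D(6)=265, D(7)=1854, D(8)=14833, D(9)=133496, D(10)=1334961.
Total arrangements: 10! = 3628800.
Probability = D(10)/10! = 16481/44800.

Final answer: D(10)/10! = 1334961/3628800 = 0.367879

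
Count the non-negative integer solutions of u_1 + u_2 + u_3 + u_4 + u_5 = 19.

Stars and bars with 19 stars and 4 bars:
C(19+5-1, 5-1) = C(23,4).

Final answer: C(23,4) = 8855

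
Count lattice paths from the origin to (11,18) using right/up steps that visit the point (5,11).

Paths (0,0)->(5,11): C(16,11) = 4368.
Paths (5,11)->(11,18): C(13,7) = 1716.
By multiplication principle: 4368 x 1716.

Final answer: 7495488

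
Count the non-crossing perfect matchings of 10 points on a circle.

This is a standard Catalan-number count: the answer is C_n. Here n = 10/2 = 5.
C_n = C(2n,n) - C(2n,n+1), so C_{5} = C(10,5) - C(10,6) = 252 - 210.

Final answer: C_{5} = 42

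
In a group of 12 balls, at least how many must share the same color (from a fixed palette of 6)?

There are 6 possible values for color (from a fixed palette of 6). With 12 balls and 6 categories, by pigeonhole: ceiling(12/6).

Final answer: 2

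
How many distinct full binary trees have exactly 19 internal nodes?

This is counted by the nth Catalan number C_n. Here n = 19.
C_n = (2n)!/(n!(n+1)!), so C_{19} = 38!/(19! x 20!) = C(38,19)/20 = 35345263800/20.

Final answer: C_{19} = 1767263190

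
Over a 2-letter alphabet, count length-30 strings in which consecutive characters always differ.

Let g(n) count such strings. g(1) = 2, and each valid string of length n-1 extends in 1 ways (any symbol but the last), so g(n) = 1 g(n-1).
Total: g(30) = 2 x 1^29.

Final answer: 2 x 1^{29} = 2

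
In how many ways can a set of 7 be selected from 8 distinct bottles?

C(8,7) = 8!/(7! x 1!).

Final answer: \binom{8}{7} = 8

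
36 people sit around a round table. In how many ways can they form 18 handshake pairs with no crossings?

This is a standard Catalan-number count: the answer is C_n. Here n = 36/2 = 18.
Using C_0 = 1 and C_(k+1) = C_k x 2(2k+1)/(k+2), build up term by term: C_1=1, C_2=2, C_3=5, C_4=14, C_5=42, C_6=132, C_7=429, C_8=1430, C_9=4862, C_10=16796, C_11=58786, C_12=208012, C_13=742900, C_14=2674440, C_15=9694845, C_16=35357670, C_17=129644790, C_18=477638700.

Final answer: C_{18} = 477638700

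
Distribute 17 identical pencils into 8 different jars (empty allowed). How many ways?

Stars and bars: C(n+k-1, k-1) = C(24,7).

Final answer: C(24,7) = 346104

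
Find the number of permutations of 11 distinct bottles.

The number of ways to arrange 11 distinct objects is 11!.

Final answer: 11! = 39916800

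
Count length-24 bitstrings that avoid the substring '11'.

Let a(n) count valid strings. If the last bit is 0 the prefix is any valid string of length n-1; if it is 1 the string must end in 01 with a valid prefix of length n-2. So a(n) = a(n-1) + a(n-2), a(1)=2, a(2)=3.
Iterating the recurrence: a(1)=2, a(2)=3, a(3)=5, a(4)=8, a(5)=13, a(6)=21, a(7)=34, a(8)=55, a(9)=89, a(10)=144, a(11)=233, a(12)=377, a(13)=610, a(14)=987, a(15)=1597, a(16)=2584, a(17)=4181, a(18)=6765, a(19)=10946, a(20)=17711, a(21)=28657, a(22)=46368, a(23)=75025, a(24)=121393.

Final answer: 121393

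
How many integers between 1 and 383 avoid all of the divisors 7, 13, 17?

|div by 7|=54, |div by 13|=29, |div by 17|=22.
|div by 7&13|=4, |div by 7&17|=3, |div by 13&17|=1, |div by all|=0.
By inclusion-exclusion, divisible by at least one: 54+29+22-4-3-1+0 = 97.
Not divisible by any: 383 - 97.

Final answer: 286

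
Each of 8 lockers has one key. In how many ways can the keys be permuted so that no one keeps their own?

D(n) = (n-1)(D(n-1) + D(n-2)), D(0)=1, D(1)=0.
D(2) = 1 x (0 + 1) = 1
D(3) = 2 x (1 + 0) = 2
D(4) = 3 x (2 + 1) = 9
D(5) = 4 x (9 + 2) = 44
D(6) = 5 x (44 + 9) = 265
D(7) = 6 x (265 + 44) = 1854
D(8) = 7 x (D(7) + D(6)) = 7 x (1854 + 265)

Final answer: D(8) = 14833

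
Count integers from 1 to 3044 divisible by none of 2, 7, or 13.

|div by 2|=1522, |div by 7|=434, |div by 13|=234.
|div by 2&7|=217, |div by 2&13|=117, |div by 7&13|=33, |div by all|=16.
By inclusion-exclusion, divisible by at least one: 1522+434+234-217-117-33+16 = 1839.
Not divisible by any: 3044 - 1839.

Final answer: 1205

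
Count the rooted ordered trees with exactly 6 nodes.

The structures are counted by the Catalan number C_n. Here n = 6 - 1 = 5.
C_n = (2n)!/(n!(n+1)!), so C_{5} = 10!/(5! x 6!) = C(10,5)/6 = 252/6.

Final answer: C_{5} = 42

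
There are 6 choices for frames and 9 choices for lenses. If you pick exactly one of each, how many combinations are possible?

By the multiplication principle: 6 x 9.

Final answer: 54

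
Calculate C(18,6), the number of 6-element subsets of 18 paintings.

C(18,6) = 18!/(6! x 12!).

Final answer: \binom{18}{6} = 18564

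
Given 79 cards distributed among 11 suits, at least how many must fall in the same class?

By pigeonhole with 79 objects and 11 categories: ceiling(79/11).

Final answer: 8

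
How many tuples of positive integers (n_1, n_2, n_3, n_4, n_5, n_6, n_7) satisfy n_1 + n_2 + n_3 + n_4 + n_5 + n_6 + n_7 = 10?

Substitute n'_i = n_i - 1 (so n'_i >= 0). Then sum n'_i = 10 - 7 = 3.
Stars and bars: C(3+7-1, 7-1) = C(9,6).

Final answer: C(9,6) = 84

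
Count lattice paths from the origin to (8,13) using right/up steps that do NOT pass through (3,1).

Total paths to (8,13): C(21,13) = 203490.
Paths through (3,1): C(4,1) x C(17,12) = 24752.
Avoiding (3,1): 203490 - 24752.

Final answer: 178738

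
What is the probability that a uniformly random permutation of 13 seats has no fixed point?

Use the recurrence D(n) = (n-1)(D(n-1) + D(n-2)) with D(0)=1, D(1)=0.
Building up: D(2)=1, D(3)=2, D(4)=9, D(5)=44, D(6)=265, D(7)=1854, D(8)=14833, D(9)=133496, D(10)=1334961, D(11)=14684570, D(12)=176214841, D(13)=2290792932.
Total arrangements: 13! = 6227020800.
Probability = D(13)/13! = 63633137/172972800.

Final answer: D(13)/13! = 2290792932/6227020800 = 0.367879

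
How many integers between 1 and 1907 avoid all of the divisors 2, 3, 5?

|div by 2|=953, |div by 3|=635, |div by 5|=381.
|div by 2&3|=317, |div by 2&5|=190, |div by 3&5|=127, |div by all|=63.
By inclusion-exclusion, divisible by at least one: 953+635+381-317-190-127+63 = 1398.
Not divisible by any: 1907 - 1398.

Final answer: 509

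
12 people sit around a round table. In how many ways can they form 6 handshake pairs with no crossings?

This is counted by the nth Catalan number C_n. Here n = 12/2 = 6.
Using C_0 = 1 and C_(k+1) = C_k x 2(2k+1)/(k+2), build up term by term: C_1=1, C_2=2, C_3=5, C_4=14, C_5=42, C_6=132.

Final answer: C_{6} = 132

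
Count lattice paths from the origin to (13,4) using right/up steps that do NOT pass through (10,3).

Total paths to (13,4): C(17,4) = 2380.
Paths through (10,3): C(13,3) x C(4,1) = 1144.
Avoiding (10,3): 2380 - 1144.

Final answer: 1236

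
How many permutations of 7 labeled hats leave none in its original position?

D(n) = (n-1)(D(n-1) + D(n-2)), D(0)=1, D(1)=0.
D(2) = 1 x (0 + 1) = 1
D(3) = 2 x (1 + 0) = 2
D(4) = 3 x (2 + 1) = 9
D(5) = 4 x (9 + 2) = 44
D(6) = 5 x (44 + 9) = 265
D(7) = 6 x (D(6) + D(5)) = 6 x (265 + 44)

Final answer: D(7) = 1854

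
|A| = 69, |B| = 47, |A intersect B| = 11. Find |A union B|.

|A union B| = |A| + |B| - |A intersect B| = 69 + 47 - 11.

Final answer: 105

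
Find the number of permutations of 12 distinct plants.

The number of ways to arrange 12 distinct objects is 12!.

Final answer: 12! = 479001600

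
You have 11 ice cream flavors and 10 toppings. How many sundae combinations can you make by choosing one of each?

By the multiplication principle: 11 x 10.

Final answer: 110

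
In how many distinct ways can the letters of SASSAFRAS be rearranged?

Letters (A:3, F:1, R:1, S:4). Total letters: 9.
Permutations = 9!/(4! x 3!).

Final answer: 2520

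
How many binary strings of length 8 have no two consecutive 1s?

Let a(n) count valid strings. If the last bit is 0 the prefix is any valid string of length n-1; if it is 1 the string must end in 01 with a valid prefix of length n-2. So a(n) = a(n-1) + a(n-2), a(1)=2, a(2)=3.
Building up term by term: a(1)=2, a(2)=3, a(3)=5, a(4)=8, a(5)=13, a(6)=21, a(7)=34, a(8)=55.

Final answer: 55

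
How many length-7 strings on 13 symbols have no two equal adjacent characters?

First character: 13 choices. Each subsequent: 12 choices (must differ from the previous one).
Total: 13 x 12^6.

Final answer: 13 x 12^{6} = 38817792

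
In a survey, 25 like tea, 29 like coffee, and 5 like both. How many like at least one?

|A union B| = |A| + |B| - |A intersect B| = 25 + 29 - 5.

Final answer: 49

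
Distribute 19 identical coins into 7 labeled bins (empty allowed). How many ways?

Stars and bars: C(n+k-1, k-1) = C(25,6).

Final answer: C(25,6) = 177100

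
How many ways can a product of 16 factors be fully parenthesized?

This is counted by the nth Catalan number C_n. Here n = 16 - 1 = 15.
Using C_0 = 1 and C_(k+1) = C_k x 2(2k+1)/(k+2), build up term by term: C_1=1, C_2=2, C_3=5, C_4=14, C_5=42, C_6=132, C_7=429, C_8=1430, C_9=4862, C_10=16796, C_11=58786, C_12=208012, C_13=742900, C_14=2674440, C_15=9694845.

Final answer: C_{15} = 9694845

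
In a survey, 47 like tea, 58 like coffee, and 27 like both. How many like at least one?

|A union B| = |A| + |B| - |A intersect B| = 47 + 58 - 27.

Final answer: 78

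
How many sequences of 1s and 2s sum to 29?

Let f(n) count the ways. The last step is size 1 or 2, so f(n) = f(n-1) + f(n-2) with f(1)=1, f(2)=2.
Computing successive values: f(1)=1, f(2)=2, f(3)=3, f(4)=5, f(5)=8, f(6)=13, f(7)=21, f(8)=34, f(9)=55, f(10)=89, f(11)=144, f(12)=233, f(13)=377, f(14)=610, f(15)=987, f(16)=1597, f(17)=2584, f(18)=4181, f(19)=6765, f(20)=10946, f(21)=17711, f(22)=28657, f(23)=46368, f(24)=75025, f(25)=121393, f(26)=196418, f(27)=317811, f(28)=514229, f(29)=832040.

Final answer: 832040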